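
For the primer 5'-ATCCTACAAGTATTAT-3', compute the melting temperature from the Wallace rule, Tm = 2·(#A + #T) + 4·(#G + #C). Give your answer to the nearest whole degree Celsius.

Base counts: A=6, T=6, G=1, C=3 (length 16).
Tm = 2·(6+6) + 4·(1+3) = 2·12 + 4·4 = 24 + 16 = 40°C.

40°C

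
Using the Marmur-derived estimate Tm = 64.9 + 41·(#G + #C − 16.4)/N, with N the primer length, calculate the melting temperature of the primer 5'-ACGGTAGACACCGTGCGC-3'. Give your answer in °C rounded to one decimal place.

54.9°C

Base counts: A=4, T=2, G=6, C=6; G+C = 12, N = 18.
Tm = 64.9 + 41·(12 − 16.4)/18 = 64.9 + -180.40/18 = 54.9°C.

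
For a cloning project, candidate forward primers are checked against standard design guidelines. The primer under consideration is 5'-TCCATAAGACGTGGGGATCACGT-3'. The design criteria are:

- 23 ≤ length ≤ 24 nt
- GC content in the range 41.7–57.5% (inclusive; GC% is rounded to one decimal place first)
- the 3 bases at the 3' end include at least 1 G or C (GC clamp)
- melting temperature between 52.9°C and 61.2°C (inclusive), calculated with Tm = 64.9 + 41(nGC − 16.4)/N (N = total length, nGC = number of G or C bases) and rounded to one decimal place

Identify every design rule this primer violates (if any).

Meets all criteria.

Base counts: A=6, T=5, G=7, C=5 (length 23).
length: length 23 ✓
GC content: GC 12/23 = 52.2% ✓
GC clamp: 3' end CGT has 2 G/C ✓
Tm: Tm = 64.9 + 41·(12 − 16.4)/23 = 57.1°C ✓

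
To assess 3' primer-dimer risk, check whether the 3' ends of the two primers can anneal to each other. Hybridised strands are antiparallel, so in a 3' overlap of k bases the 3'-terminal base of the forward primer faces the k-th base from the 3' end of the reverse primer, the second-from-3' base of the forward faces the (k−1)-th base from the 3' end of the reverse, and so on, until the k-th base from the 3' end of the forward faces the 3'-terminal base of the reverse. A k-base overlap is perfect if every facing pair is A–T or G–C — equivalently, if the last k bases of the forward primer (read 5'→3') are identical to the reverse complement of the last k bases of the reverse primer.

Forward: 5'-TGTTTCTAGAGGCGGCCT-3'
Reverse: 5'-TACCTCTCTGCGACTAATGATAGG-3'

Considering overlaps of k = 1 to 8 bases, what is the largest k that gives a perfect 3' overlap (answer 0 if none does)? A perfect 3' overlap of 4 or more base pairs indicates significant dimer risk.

Last 8 bases (5'→3') — forward …GGCGGCCT, reverse …ATGATAGG.
Reverse complement of the reverse primer's last 8 bases: CCTATCAT; its first k bases are the reverse complement of the reverse primer's last k bases, so a perfect k-base overlap needs the forward primer's last k bases to equal them.
Comparing (forward last k vs required): k=1: T vs C ✗; k=2: CT vs CC ✗; k=3: CCT vs CCT ✓; k=4: GCCT vs CCTA ✗; k=5: GGCCT vs CCTAT ✗; k=6: CGGCCT vs CCTATC ✗; k=7: GCGGCCT vs CCTATCA ✗; k=8: GGCGGCCT vs CCTATCAT ✗.
Only k = 3 is perfect, so the longest perfect 3' overlap is 3.

Longest perfect overlap: 3 complementary base pairs; below the dimer-risk threshold (threshold 4).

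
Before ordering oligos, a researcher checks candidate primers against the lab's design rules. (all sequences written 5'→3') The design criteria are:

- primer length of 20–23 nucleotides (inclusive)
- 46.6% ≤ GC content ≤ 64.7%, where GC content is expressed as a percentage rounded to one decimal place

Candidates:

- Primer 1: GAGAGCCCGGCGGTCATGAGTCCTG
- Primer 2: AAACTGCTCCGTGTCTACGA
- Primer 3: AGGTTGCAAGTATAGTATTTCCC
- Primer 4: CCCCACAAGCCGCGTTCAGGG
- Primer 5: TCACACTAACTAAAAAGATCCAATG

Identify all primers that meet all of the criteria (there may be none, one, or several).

Primer 2 only.

Primer 1 (25 nt, A=4 T=4 G=10 C=7): length 25, outside 20–23 ✗; GC 17/25 = 68.0%, outside 46.6–64.7% ✗ — fails.
Primer 2 (20 nt, A=5 T=5 G=4 C=6): length 20 ✓; GC 10/20 = 50.0% ✓ — passes.
Primer 3 (23 nt, A=6 T=8 G=5 C=4): length 23 ✓; GC 9/23 = 39.1%, outside 46.6–64.7% ✗ — fails.
Primer 4 (21 nt, A=4 T=2 G=6 C=9): length 21 ✓; GC 15/21 = 71.4%, outside 46.6–64.7% ✗ — fails.
Primer 5 (25 nt, A=12 T=5 G=2 C=6): length 25, outside 20–23 ✗; GC 8/25 = 32.0%, outside 46.6–64.7% ✗ — fails.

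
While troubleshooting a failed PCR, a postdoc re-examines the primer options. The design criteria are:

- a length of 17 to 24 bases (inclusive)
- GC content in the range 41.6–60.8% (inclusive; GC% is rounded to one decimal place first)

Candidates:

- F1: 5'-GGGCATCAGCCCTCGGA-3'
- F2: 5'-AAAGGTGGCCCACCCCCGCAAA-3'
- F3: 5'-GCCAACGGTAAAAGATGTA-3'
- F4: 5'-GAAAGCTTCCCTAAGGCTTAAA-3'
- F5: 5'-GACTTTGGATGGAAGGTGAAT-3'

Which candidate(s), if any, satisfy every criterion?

F3 and F5.

F1 (17 nt, A=3 T=2 G=6 C=6): length 17 ✓; GC 12/17 = 70.6%, outside 41.6–60.8% ✗ — fails.
F2 (22 nt, A=7 T=1 G=5 C=9): length 22 ✓; GC 14/22 = 63.6%, outside 41.6–60.8% ✗ — fails.
F3 (19 nt, A=8 T=3 G=5 C=3): length 19 ✓; GC 8/19 = 42.1% ✓ — passes.
F4 (22 nt, A=8 T=5 G=4 C=5): length 22 ✓; GC 9/22 = 40.9%, outside 41.6–60.8% ✗ — fails.
F5 (21 nt, A=6 T=6 G=8 C=1): length 21 ✓; GC 9/21 = 42.9% ✓ — passes.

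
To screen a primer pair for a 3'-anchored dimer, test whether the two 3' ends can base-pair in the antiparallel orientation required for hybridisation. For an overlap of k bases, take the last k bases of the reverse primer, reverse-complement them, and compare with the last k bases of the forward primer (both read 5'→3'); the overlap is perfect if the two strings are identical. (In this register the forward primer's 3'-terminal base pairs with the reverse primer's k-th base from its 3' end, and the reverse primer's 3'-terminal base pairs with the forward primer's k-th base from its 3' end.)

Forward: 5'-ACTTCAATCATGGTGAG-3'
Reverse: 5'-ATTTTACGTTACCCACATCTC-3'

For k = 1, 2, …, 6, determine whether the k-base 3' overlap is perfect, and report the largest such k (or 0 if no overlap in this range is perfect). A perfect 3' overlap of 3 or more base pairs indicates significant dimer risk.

Longest perfect overlap: 3 complementary base pairs; significant dimer risk (threshold 3).

Last 6 bases (5'→3') — forward …GGTGAG, reverse …CATCTC.
Reverse complement of the reverse primer's last 6 bases: GAGATG; its first k bases are the reverse complement of the reverse primer's last k bases, so a perfect k-base overlap needs the forward primer's last k bases to equal them.
Comparing (forward last k vs required): k=1: G vs G ✓; k=2: AG vs GA ✗; k=3: GAG vs GAG ✓; k=4: TGAG vs GAGA ✗; k=5: GTGAG vs GAGAT ✗; k=6: GGTGAG vs GAGATG ✗.
Perfect overlaps at k = 1, 3; the largest is 3.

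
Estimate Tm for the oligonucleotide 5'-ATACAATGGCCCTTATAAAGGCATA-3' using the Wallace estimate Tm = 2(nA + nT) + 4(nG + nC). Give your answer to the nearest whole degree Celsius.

Base counts: A=10, T=6, G=4, C=5 (length 25).
Tm = 2·(10+6) + 4·(4+5) = 2·16 + 4·9 = 32 + 36 = 68°C.

68°C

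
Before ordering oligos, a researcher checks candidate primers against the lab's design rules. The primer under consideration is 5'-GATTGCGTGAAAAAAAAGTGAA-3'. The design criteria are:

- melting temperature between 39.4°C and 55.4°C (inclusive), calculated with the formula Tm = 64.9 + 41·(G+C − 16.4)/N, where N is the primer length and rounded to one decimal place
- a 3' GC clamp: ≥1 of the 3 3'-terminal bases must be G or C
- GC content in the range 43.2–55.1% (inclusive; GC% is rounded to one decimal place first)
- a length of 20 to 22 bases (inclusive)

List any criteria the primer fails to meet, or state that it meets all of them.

Base counts: A=11, T=4, G=6, C=1 (length 22).
Tm: Tm = 64.9 + 41·(7 − 16.4)/22 = 47.4°C ✓
GC clamp: 3' end GAA has 1 G/C ✓
GC content: GC 7/22 = 31.8%, outside 43.2–55.1% ✗
length: length 22 ✓

Fails: GC content.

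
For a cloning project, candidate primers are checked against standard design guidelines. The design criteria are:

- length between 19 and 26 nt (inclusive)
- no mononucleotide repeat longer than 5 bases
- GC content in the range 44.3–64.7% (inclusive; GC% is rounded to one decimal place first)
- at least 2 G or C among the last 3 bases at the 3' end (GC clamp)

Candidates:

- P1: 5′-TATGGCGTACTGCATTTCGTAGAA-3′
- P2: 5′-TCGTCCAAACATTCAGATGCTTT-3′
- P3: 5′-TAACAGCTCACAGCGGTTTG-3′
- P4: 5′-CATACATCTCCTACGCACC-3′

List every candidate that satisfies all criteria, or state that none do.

P1 (24 nt, A=6 T=8 G=6 C=4): length 24 ✓; longest run = 3 ✓; GC 10/24 = 41.7%, outside 44.3–64.7% ✗; 3' end GAA has 1 G/C, need ≥2 ✗ — fails.
P2 (23 nt, A=6 T=8 G=3 C=6): length 23 ✓; longest run = 3 ✓; GC 9/23 = 39.1%, outside 44.3–64.7% ✗; 3' end TTT has 0 G/C, need ≥2 ✗ — fails.
P3 (20 nt, A=5 T=5 G=5 C=5): length 20 ✓; longest run = 3 ✓; GC 10/20 = 50.0% ✓; 3' end TTG has 1 G/C, need ≥2 ✗ — fails.
P4 (19 nt, A=5 T=4 G=1 C=9): length 19 ✓; longest run = 2 ✓; GC 10/19 = 52.6% ✓; 3' end ACC has 2 G/C ✓ — passes.

P4 only.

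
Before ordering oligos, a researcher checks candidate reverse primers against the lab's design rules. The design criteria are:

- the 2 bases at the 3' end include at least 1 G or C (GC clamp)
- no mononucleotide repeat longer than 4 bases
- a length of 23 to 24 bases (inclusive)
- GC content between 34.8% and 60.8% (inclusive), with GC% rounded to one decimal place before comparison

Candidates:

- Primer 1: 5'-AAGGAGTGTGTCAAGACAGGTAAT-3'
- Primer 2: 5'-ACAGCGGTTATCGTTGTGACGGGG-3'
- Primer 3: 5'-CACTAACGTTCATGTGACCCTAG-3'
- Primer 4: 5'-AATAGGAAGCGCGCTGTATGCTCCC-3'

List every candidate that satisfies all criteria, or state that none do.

Primer 2 and Primer 3.

Primer 1 (24 nt, A=9 T=5 G=8 C=2): 3' end AT has 0 G/C, need ≥1 ✗; longest run = 2 ✓; length 24 ✓; GC 10/24 = 41.7% ✓ — fails.
Primer 2 (24 nt, A=4 T=6 G=10 C=4): 3' end GG has 2 G/C ✓; longest run = 4 ✓; length 24 ✓; GC 14/24 = 58.3% ✓ — passes.
Primer 3 (23 nt, A=6 T=6 G=4 C=7): 3' end AG has 1 G/C ✓; longest run = 3 ✓; length 23 ✓; GC 11/23 = 47.8% ✓ — passes.
Primer 4 (25 nt, A=6 T=5 G=7 C=7): 3' end CC has 2 G/C ✓; longest run = 3 ✓; length 25, outside 23–24 ✗; GC 14/25 = 56.0% ✓ — fails.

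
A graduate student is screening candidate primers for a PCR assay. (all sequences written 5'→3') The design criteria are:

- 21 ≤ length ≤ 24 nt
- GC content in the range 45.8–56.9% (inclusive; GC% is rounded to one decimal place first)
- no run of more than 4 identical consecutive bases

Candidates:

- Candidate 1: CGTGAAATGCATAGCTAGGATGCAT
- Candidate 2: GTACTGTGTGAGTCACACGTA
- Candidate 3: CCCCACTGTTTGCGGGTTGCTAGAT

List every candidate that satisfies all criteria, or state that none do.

Candidate 1 (25 nt, A=8 T=6 G=7 C=4): length 25, outside 21–24 ✗; GC 11/25 = 44.0%, outside 45.8–56.9% ✗; longest run = 3 ✓ — fails.
Candidate 2 (21 nt, A=5 T=6 G=6 C=4): length 21 ✓; GC 10/21 = 47.6% ✓; longest run = 1 ✓ — passes.
Candidate 3 (25 nt, A=3 T=8 G=7 C=7): length 25, outside 21–24 ✗; GC 14/25 = 56.0% ✓; longest run = 4 ✓ — fails.

Candidate 2 only.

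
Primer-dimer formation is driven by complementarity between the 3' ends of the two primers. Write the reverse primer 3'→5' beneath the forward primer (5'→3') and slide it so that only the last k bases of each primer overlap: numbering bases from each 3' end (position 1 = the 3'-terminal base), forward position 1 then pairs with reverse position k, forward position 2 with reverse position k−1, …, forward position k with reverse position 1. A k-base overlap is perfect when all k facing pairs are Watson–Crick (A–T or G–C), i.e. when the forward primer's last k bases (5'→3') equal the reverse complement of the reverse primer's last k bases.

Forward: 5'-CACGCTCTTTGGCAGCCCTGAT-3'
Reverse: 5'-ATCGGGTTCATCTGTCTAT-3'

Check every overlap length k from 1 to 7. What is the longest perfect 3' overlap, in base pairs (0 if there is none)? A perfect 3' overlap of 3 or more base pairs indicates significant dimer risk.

Last 7 bases (5'→3') — forward …CCCTGAT, reverse …TGTCTAT.
Reverse complement of the reverse primer's last 7 bases: ATAGACA; its first k bases are the reverse complement of the reverse primer's last k bases, so a perfect k-base overlap needs the forward primer's last k bases to equal them.
Comparing (forward last k vs required): k=1: T vs A ✗; k=2: AT vs AT ✓; k=3: GAT vs ATA ✗; k=4: TGAT vs ATAG ✗; k=5: CTGAT vs ATAGA ✗; k=6: CCTGAT vs ATAGAC ✗; k=7: CCCTGAT vs ATAGACA ✗.
Only k = 2 is perfect, so the longest perfect 3' overlap is 2.

Longest perfect overlap: 2 complementary base pairs; below the dimer-risk threshold (threshold 3).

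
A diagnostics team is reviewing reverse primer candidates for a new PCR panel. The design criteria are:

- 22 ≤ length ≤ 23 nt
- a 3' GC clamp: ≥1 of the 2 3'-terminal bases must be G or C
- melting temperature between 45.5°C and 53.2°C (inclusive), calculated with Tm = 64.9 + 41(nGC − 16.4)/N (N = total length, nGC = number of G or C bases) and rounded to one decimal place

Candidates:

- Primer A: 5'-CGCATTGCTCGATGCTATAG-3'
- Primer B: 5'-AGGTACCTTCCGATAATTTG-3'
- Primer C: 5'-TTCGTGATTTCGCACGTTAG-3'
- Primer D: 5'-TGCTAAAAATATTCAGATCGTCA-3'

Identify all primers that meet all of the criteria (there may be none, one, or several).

Primer D only.

Primer A (20 nt, A=4 T=6 G=5 C=5): length 20, outside 22–23 ✗; 3' end AG has 1 G/C ✓; Tm = 64.9 + 41·(10 − 16.4)/20 = 51.8°C ✓ — fails.
Primer B (20 nt, A=5 T=7 G=4 C=4): length 20, outside 22–23 ✗; 3' end TG has 1 G/C ✓; Tm = 64.9 + 41·(8 − 16.4)/20 = 47.7°C ✓ — fails.
Primer C (20 nt, A=3 T=8 G=5 C=4): length 20, outside 22–23 ✗; 3' end AG has 1 G/C ✓; Tm = 64.9 + 41·(9 − 16.4)/20 = 49.7°C ✓ — fails.
Primer D (23 nt, A=9 T=7 G=3 C=4): length 23 ✓; 3' end CA has 1 G/C ✓; Tm = 64.9 + 41·(7 − 16.4)/23 = 48.1°C ✓ — passes.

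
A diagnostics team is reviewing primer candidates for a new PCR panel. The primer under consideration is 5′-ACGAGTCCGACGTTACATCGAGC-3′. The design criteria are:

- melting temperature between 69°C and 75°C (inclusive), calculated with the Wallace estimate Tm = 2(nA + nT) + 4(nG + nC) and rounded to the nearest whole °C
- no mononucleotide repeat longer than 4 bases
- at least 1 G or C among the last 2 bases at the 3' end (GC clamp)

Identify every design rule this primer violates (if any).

Base counts: A=6, T=4, G=6, C=7 (length 23).
Tm: Tm = 2·10 + 4·13 = 72°C ✓
homopolymer run: longest run = 2 ✓
GC clamp: 3' end GC has 2 G/C ✓

Meets all criteria.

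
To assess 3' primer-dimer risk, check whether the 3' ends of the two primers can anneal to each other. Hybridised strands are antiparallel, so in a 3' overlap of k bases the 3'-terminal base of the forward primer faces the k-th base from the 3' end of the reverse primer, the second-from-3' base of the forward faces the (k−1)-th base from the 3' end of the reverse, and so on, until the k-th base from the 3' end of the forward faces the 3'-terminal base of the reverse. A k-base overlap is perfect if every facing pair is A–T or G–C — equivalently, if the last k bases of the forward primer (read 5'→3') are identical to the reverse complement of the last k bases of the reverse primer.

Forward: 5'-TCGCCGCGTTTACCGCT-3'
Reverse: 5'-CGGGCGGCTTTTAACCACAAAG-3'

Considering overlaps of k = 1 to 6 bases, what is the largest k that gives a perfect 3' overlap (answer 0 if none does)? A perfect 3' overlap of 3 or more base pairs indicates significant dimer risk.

Last 6 bases (5'→3') — forward …ACCGCT, reverse …ACAAAG.
Reverse complement of the reverse primer's last 6 bases: CTTTGT; its first k bases are the reverse complement of the reverse primer's last k bases, so a perfect k-base overlap needs the forward primer's last k bases to equal them.
Comparing (forward last k vs required): k=1: T vs C ✗; k=2: CT vs CT ✓; k=3: GCT vs CTT ✗; k=4: CGCT vs CTTT ✗; k=5: CCGCT vs CTTTG ✗; k=6: ACCGCT vs CTTTGT ✗.
Only k = 2 is perfect, so the longest perfect 3' overlap is 2.

Longest perfect overlap: 2 complementary base pairs; below the dimer-risk threshold (threshold 3).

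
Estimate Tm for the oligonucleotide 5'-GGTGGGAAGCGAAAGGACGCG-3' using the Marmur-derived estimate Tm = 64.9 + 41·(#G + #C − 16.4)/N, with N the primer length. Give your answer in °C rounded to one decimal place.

60.2°C

Base counts: A=6, T=1, G=11, C=3; G+C = 14, N = 21.
Tm = 64.9 + 41·(14 − 16.4)/21 = 64.9 + -98.40/21 = 60.2°C.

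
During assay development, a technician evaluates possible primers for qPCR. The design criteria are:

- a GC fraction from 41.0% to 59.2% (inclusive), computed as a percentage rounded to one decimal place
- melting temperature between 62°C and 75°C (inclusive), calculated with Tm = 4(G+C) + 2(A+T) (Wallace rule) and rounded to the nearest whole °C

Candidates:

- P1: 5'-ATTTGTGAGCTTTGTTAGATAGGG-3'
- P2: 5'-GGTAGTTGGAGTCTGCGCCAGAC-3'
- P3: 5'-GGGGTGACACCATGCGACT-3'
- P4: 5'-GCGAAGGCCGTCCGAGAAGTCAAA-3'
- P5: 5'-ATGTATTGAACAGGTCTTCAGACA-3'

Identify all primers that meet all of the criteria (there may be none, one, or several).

None of the candidates satisfy all criteria.

P1 (24 nt, A=5 T=10 G=8 C=1): GC 9/24 = 37.5%, outside 41.0–59.2% ✗; Tm = 2·15 + 4·9 = 66°C ✓ — fails.
P2 (23 nt, A=4 T=5 G=9 C=5): GC 14/23 = 60.9%, outside 41.0–59.2% ✗; Tm = 2·9 + 4·14 = 74°C ✓ — fails.
P3 (19 nt, A=4 T=3 G=7 C=5): GC 12/19 = 63.2%, outside 41.0–59.2% ✗; Tm = 2·7 + 4·12 = 62°C ✓ — fails.
P4 (24 nt, A=8 T=2 G=8 C=6): GC 14/24 = 58.3% ✓; Tm = 2·10 + 4·14 = 76°C, outside 62–75°C ✗ — fails.
P5 (24 nt, A=8 T=7 G=5 C=4): GC 9/24 = 37.5%, outside 41.0–59.2% ✗; Tm = 2·15 + 4·9 = 66°C ✓ — fails.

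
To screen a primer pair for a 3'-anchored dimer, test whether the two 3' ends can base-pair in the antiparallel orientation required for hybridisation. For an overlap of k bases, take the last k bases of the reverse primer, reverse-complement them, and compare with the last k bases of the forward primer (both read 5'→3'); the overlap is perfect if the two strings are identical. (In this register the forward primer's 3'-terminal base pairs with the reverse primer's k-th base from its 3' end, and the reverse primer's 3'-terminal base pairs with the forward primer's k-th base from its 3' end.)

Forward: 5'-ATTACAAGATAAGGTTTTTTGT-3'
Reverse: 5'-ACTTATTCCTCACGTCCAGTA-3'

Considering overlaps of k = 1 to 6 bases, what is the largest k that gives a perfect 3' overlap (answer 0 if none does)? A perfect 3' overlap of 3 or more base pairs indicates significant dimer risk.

Longest perfect overlap: 1 complementary base pair; below the dimer-risk threshold (threshold 3).

Last 6 bases (5'→3') — forward …TTTTGT, reverse …CCAGTA.
Reverse complement of the reverse primer's last 6 bases: TACTGG; its first k bases are the reverse complement of the reverse primer's last k bases, so a perfect k-base overlap needs the forward primer's last k bases to equal them.
Comparing (forward last k vs required): k=1: T vs T ✓; k=2: GT vs TA ✗; k=3: TGT vs TAC ✗; k=4: TTGT vs TACT ✗; k=5: TTTGT vs TACTG ✗; k=6: TTTTGT vs TACTGG ✗.
Only k = 1 is perfect, so the longest perfect 3' overlap is 1.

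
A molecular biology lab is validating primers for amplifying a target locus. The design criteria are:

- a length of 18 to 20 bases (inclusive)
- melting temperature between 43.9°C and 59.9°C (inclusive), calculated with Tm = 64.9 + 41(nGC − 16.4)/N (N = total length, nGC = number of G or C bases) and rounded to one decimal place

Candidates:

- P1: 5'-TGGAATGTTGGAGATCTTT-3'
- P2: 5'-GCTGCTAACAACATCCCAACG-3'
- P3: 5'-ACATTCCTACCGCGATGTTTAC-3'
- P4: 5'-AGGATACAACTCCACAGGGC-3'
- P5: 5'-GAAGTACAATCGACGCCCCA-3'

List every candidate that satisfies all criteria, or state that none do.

P1 (19 nt, A=4 T=8 G=6 C=1): length 19 ✓; Tm = 64.9 + 41·(7 − 16.4)/19 = 44.6°C ✓ — passes.
P2 (21 nt, A=7 T=3 G=3 C=8): length 21, outside 18–20 ✗; Tm = 64.9 + 41·(11 − 16.4)/21 = 54.4°C ✓ — fails.
P3 (22 nt, A=5 T=7 G=3 C=7): length 22, outside 18–20 ✗; Tm = 64.9 + 41·(10 − 16.4)/22 = 53.0°C ✓ — fails.
P4 (20 nt, A=7 T=2 G=5 C=6): length 20 ✓; Tm = 64.9 + 41·(11 − 16.4)/20 = 53.8°C ✓ — passes.
P5 (20 nt, A=7 T=2 G=4 C=7): length 20 ✓; Tm = 64.9 + 41·(11 − 16.4)/20 = 53.8°C ✓ — passes.

P1, P4 and P5.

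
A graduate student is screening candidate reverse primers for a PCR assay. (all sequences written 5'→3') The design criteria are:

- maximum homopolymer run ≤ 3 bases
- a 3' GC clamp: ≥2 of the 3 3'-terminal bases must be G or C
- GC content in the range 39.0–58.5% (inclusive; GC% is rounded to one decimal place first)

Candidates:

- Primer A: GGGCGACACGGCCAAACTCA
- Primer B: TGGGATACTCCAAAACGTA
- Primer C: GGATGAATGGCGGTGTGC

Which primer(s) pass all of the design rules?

None of the candidates satisfy all criteria.

Primer A (20 nt, A=6 T=1 G=6 C=7): longest run = 3 ✓; 3' end TCA has 1 G/C, need ≥2 ✗; GC 13/20 = 65.0%, outside 39.0–58.5% ✗ — fails.
Primer B (19 nt, A=7 T=4 G=4 C=4): longest run = 4, exceeds 3 ✗; 3' end GTA has 1 G/C, need ≥2 ✗; GC 8/19 = 42.1% ✓ — fails.
Primer C (18 nt, A=3 T=4 G=9 C=2): longest run = 2 ✓; 3' end TGC has 2 G/C ✓; GC 11/18 = 61.1%, outside 39.0–58.5% ✗ — fails.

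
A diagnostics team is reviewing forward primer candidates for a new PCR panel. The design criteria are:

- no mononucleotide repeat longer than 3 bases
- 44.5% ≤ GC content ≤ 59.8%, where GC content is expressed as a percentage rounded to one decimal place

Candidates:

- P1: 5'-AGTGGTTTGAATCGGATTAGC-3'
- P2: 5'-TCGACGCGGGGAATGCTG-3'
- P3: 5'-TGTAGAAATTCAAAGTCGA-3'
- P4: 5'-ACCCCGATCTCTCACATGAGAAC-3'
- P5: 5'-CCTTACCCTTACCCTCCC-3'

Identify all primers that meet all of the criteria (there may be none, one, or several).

None of the candidates satisfy all criteria.

P1 (21 nt, A=5 T=7 G=7 C=2): longest run = 3 ✓; GC 9/21 = 42.9%, outside 44.5–59.8% ✗ — fails.
P2 (18 nt, A=3 T=3 G=8 C=4): longest run = 4, exceeds 3 ✗; GC 12/18 = 66.7%, outside 44.5–59.8% ✗ — fails.
P3 (19 nt, A=8 T=5 G=4 C=2): longest run = 3 ✓; GC 6/19 = 31.6%, outside 44.5–59.8% ✗ — fails.
P4 (23 nt, A=7 T=4 G=3 C=9): longest run = 4, exceeds 3 ✗; GC 12/23 = 52.2% ✓ — fails.
P5 (18 nt, A=2 T=5 G=0 C=11): longest run = 3 ✓; GC 11/18 = 61.1%, outside 44.5–59.8% ✗ — fails.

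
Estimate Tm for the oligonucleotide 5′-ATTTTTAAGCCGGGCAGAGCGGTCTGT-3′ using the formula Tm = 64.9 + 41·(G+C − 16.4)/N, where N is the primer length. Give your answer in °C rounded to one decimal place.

Base counts: A=5, T=8, G=9, C=5; G+C = 14, N = 27.
Tm = 64.9 + 41·(14 − 16.4)/27 = 64.9 + -98.40/27 = 61.3°C.

61.3°C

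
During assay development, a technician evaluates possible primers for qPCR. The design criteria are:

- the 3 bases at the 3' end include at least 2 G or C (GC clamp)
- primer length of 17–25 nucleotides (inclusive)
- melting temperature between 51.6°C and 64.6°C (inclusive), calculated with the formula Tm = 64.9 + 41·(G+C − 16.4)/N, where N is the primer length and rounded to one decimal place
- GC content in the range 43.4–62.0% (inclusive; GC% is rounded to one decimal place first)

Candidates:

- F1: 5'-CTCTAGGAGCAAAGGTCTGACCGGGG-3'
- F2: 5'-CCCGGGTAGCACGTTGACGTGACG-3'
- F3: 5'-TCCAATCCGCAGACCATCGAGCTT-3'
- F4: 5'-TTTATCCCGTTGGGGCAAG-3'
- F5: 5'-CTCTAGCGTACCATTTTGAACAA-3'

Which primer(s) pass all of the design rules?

F1 (26 nt, A=6 T=4 G=10 C=6): 3' end GGG has 3 G/C ✓; length 26, outside 17–25 ✗; Tm = 64.9 + 41·(16 − 16.4)/26 = 64.3°C ✓; GC 16/26 = 61.5% ✓ — fails.
F2 (24 nt, A=4 T=4 G=9 C=7): 3' end ACG has 2 G/C ✓; length 24 ✓; Tm = 64.9 + 41·(16 − 16.4)/24 = 64.2°C ✓; GC 16/24 = 66.7%, outside 43.4–62.0% ✗ — fails.
F3 (24 nt, A=6 T=5 G=4 C=9): 3' end CTT has 1 G/C, need ≥2 ✗; length 24 ✓; Tm = 64.9 + 41·(13 − 16.4)/24 = 59.1°C ✓; GC 13/24 = 54.2% ✓ — fails.
F4 (19 nt, A=3 T=6 G=6 C=4): 3' end AAG has 1 G/C, need ≥2 ✗; length 19 ✓; Tm = 64.9 + 41·(10 − 16.4)/19 = 51.1°C, outside 51.6–64.6°C ✗; GC 10/19 = 52.6% ✓ — fails.
F5 (23 nt, A=7 T=7 G=3 C=6): 3' end CAA has 1 G/C, need ≥2 ✗; length 23 ✓; Tm = 64.9 + 41·(9 − 16.4)/23 = 51.7°C ✓; GC 9/23 = 39.1%, outside 43.4–62.0% ✗ — fails.

None of the candidates satisfy all criteria.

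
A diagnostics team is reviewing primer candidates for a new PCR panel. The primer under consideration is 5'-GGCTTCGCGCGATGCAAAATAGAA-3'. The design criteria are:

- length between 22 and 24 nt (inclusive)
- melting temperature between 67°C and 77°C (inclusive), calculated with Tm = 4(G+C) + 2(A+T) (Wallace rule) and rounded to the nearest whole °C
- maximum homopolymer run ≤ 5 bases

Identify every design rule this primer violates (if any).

Base counts: A=8, T=4, G=7, C=5 (length 24).
length: length 24 ✓
Tm: Tm = 2·12 + 4·12 = 72°C ✓
homopolymer run: longest run = 4 ✓

Meets all criteria.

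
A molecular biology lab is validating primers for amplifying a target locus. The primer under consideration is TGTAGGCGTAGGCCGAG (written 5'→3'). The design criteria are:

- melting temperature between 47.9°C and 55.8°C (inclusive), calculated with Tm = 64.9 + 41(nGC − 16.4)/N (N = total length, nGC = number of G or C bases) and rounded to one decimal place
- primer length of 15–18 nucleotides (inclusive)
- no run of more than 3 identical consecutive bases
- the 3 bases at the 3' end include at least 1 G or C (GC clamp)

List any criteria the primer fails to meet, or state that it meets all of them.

Base counts: A=3, T=3, G=8, C=3 (length 17).
Tm: Tm = 64.9 + 41·(11 − 16.4)/17 = 51.9°C ✓
length: length 17 ✓
homopolymer run: longest run = 2 ✓
GC clamp: 3' end GAG has 2 G/C ✓

Meets all criteria.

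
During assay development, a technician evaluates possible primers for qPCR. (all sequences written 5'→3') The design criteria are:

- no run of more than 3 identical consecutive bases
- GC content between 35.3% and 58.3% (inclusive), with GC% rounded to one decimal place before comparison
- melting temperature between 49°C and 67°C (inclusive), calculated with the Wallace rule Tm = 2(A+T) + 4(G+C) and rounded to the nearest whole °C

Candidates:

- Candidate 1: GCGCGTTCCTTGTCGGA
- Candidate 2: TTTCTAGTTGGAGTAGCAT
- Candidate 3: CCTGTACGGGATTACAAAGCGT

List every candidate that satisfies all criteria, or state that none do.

Candidate 1 (17 nt, A=1 T=5 G=6 C=5): longest run = 2 ✓; GC 11/17 = 64.7%, outside 35.3–58.3% ✗; Tm = 2·6 + 4·11 = 56°C ✓ — fails.
Candidate 2 (19 nt, A=4 T=8 G=5 C=2): longest run = 3 ✓; GC 7/19 = 36.8% ✓; Tm = 2·12 + 4·7 = 52°C ✓ — passes.
Candidate 3 (22 nt, A=6 T=5 G=6 C=5): longest run = 3 ✓; GC 11/22 = 50.0% ✓; Tm = 2·11 + 4·11 = 66°C ✓ — passes.

Candidate 2 and Candidate 3.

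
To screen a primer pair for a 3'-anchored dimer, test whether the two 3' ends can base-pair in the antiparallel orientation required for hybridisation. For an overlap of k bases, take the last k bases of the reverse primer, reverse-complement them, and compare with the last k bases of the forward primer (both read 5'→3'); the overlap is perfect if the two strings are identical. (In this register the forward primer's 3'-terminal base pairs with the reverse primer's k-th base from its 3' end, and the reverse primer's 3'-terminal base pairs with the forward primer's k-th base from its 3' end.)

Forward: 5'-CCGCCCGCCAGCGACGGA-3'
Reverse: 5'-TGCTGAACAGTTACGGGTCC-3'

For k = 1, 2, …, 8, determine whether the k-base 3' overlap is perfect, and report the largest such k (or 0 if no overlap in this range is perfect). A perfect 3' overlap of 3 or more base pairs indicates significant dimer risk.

Last 8 bases (5'→3') — forward …GCGACGGA, reverse …ACGGGTCC.
Reverse complement of the reverse primer's last 8 bases: GGACCCGT; its first k bases are the reverse complement of the reverse primer's last k bases, so a perfect k-base overlap needs the forward primer's last k bases to equal them.
Comparing (forward last k vs required): k=1: A vs G ✗; k=2: GA vs GG ✗; k=3: GGA vs GGA ✓; k=4: CGGA vs GGAC ✗; k=5: ACGGA vs GGACC ✗; k=6: GACGGA vs GGACCC ✗; k=7: CGACGGA vs GGACCCG ✗; k=8: GCGACGGA vs GGACCCGT ✗.
Only k = 3 is perfect, so the longest perfect 3' overlap is 3.

Longest perfect overlap: 3 complementary base pairs; significant dimer risk (threshold 3).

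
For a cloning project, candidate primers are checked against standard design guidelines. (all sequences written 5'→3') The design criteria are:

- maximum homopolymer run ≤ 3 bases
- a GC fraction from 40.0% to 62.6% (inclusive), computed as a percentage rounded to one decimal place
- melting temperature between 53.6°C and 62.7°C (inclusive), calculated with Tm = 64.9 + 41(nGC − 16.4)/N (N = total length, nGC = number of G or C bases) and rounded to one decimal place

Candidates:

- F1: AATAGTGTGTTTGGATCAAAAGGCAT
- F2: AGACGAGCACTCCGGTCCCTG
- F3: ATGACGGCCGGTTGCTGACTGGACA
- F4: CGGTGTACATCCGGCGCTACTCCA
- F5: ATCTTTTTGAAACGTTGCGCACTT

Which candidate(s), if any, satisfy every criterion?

F3 and F4.

F1 (26 nt, A=9 T=8 G=7 C=2): longest run = 4, exceeds 3 ✗; GC 9/26 = 34.6%, outside 40.0–62.6% ✗; Tm = 64.9 + 41·(9 − 16.4)/26 = 53.2°C, outside 53.6–62.7°C ✗ — fails.
F2 (21 nt, A=4 T=3 G=6 C=8): longest run = 3 ✓; GC 14/21 = 66.7%, outside 40.0–62.6% ✗; Tm = 64.9 + 41·(14 − 16.4)/21 = 60.2°C ✓ — fails.
F3 (25 nt, A=5 T=5 G=9 C=6): longest run = 2 ✓; GC 15/25 = 60.0% ✓; Tm = 64.9 + 41·(15 − 16.4)/25 = 62.6°C ✓ — passes.
F4 (24 nt, A=4 T=5 G=6 C=9): longest run = 2 ✓; GC 15/24 = 62.5% ✓; Tm = 64.9 + 41·(15 − 16.4)/24 = 62.5°C ✓ — passes.
F5 (24 nt, A=5 T=10 G=4 C=5): longest run = 5, exceeds 3 ✗; GC 9/24 = 37.5%, outside 40.0–62.6% ✗; Tm = 64.9 + 41·(9 − 16.4)/24 = 52.3°C, outside 53.6–62.7°C ✗ — fails.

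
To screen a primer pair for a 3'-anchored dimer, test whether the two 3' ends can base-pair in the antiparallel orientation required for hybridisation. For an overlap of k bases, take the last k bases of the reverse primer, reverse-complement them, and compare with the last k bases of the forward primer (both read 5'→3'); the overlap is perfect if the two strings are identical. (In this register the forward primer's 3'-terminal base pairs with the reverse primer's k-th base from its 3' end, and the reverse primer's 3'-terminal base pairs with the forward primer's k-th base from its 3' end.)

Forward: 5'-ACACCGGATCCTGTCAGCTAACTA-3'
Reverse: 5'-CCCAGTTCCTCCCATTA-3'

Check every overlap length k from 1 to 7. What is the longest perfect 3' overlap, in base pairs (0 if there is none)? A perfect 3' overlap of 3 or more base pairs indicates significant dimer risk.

Longest perfect overlap: 2 complementary base pairs; below the dimer-risk threshold (threshold 3).

Last 7 bases (5'→3') — forward …CTAACTA, reverse …CCCATTA.
Reverse complement of the reverse primer's last 7 bases: TAATGGG; its first k bases are the reverse complement of the reverse primer's last k bases, so a perfect k-base overlap needs the forward primer's last k bases to equal them.
Comparing (forward last k vs required): k=1: A vs T ✗; k=2: TA vs TA ✓; k=3: CTA vs TAA ✗; k=4: ACTA vs TAAT ✗; k=5: AACTA vs TAATG ✗; k=6: TAACTA vs TAATGG ✗; k=7: CTAACTA vs TAATGGG ✗.
Only k = 2 is perfect, so the longest perfect 3' overlap is 2.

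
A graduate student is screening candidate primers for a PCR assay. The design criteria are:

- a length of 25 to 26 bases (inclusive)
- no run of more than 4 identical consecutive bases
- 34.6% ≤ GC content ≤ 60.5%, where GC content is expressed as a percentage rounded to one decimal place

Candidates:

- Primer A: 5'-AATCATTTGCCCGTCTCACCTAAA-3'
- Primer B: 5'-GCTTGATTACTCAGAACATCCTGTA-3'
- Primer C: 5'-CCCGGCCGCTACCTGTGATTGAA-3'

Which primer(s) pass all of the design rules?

Primer A (24 nt, A=7 T=7 G=2 C=8): length 24, outside 25–26 ✗; longest run = 3 ✓; GC 10/24 = 41.7% ✓ — fails.
Primer B (25 nt, A=7 T=8 G=4 C=6): length 25 ✓; longest run = 2 ✓; GC 10/25 = 40.0% ✓ — passes.
Primer C (23 nt, A=4 T=5 G=6 C=8): length 23, outside 25–26 ✗; longest run = 3 ✓; GC 14/23 = 60.9%, outside 34.6–60.5% ✗ — fails.

Primer B only.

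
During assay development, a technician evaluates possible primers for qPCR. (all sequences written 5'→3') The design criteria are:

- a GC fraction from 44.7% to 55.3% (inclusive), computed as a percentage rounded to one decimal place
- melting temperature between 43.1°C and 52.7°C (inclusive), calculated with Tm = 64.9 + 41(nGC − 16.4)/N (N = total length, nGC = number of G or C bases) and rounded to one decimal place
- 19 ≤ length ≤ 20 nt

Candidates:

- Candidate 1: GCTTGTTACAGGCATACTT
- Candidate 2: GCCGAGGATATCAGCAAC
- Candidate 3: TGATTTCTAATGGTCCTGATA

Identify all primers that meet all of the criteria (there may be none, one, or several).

Candidate 1 (19 nt, A=4 T=7 G=4 C=4): GC 8/19 = 42.1%, outside 44.7–55.3% ✗; Tm = 64.9 + 41·(8 − 16.4)/19 = 46.8°C ✓; length 19 ✓ — fails.
Candidate 2 (18 nt, A=6 T=2 G=5 C=5): GC 10/18 = 55.6%, outside 44.7–55.3% ✗; Tm = 64.9 + 41·(10 − 16.4)/18 = 50.3°C ✓; length 18, outside 19–20 ✗ — fails.
Candidate 3 (21 nt, A=5 T=9 G=4 C=3): GC 7/21 = 33.3%, outside 44.7–55.3% ✗; Tm = 64.9 + 41·(7 − 16.4)/21 = 46.5°C ✓; length 21, outside 19–20 ✗ — fails.

None of the candidates satisfy all criteria.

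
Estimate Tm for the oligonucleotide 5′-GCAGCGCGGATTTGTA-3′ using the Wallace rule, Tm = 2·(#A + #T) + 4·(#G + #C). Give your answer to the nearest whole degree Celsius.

50°C

Base counts: A=3, T=4, G=6, C=3 (length 16).
Tm = 2·(3+4) + 4·(6+3) = 2·7 + 4·9 = 14 + 36 = 50°C.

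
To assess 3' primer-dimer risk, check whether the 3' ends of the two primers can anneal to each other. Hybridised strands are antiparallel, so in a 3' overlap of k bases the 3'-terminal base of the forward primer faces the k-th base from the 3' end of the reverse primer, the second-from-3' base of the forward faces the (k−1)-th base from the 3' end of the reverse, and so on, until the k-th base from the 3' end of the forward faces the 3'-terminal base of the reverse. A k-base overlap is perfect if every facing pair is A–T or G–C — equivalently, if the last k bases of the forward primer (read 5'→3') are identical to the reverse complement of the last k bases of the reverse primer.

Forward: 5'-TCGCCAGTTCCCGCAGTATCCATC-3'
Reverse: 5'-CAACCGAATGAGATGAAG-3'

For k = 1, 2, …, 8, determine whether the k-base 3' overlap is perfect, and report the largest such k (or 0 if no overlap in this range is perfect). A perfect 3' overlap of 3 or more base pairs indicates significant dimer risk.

Longest perfect overlap: 1 complementary base pair; below the dimer-risk threshold (threshold 3).

Last 8 bases (5'→3') — forward …TATCCATC, reverse …AGATGAAG.
Reverse complement of the reverse primer's last 8 bases: CTTCATCT; its first k bases are the reverse complement of the reverse primer's last k bases, so a perfect k-base overlap needs the forward primer's last k bases to equal them.
Comparing (forward last k vs required): k=1: C vs C ✓; k=2: TC vs CT ✗; k=3: ATC vs CTT ✗; k=4: CATC vs CTTC ✗; k=5: CCATC vs CTTCA ✗; k=6: TCCATC vs CTTCAT ✗; k=7: ATCCATC vs CTTCATC ✗; k=8: TATCCATC vs CTTCATCT ✗.
Only k = 1 is perfect, so the longest perfect 3' overlap is 1.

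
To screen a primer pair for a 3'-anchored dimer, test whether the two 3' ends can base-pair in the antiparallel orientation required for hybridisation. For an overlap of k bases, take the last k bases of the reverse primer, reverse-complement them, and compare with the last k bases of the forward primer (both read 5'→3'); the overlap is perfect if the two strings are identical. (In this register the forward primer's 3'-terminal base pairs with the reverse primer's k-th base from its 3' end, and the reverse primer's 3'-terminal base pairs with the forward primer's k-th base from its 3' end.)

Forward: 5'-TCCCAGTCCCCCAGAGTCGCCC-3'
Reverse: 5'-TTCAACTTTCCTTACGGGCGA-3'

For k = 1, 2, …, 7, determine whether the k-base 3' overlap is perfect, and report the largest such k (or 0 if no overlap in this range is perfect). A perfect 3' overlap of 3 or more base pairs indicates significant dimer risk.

Last 7 bases (5'→3') — forward …GTCGCCC, reverse …CGGGCGA.
Reverse complement of the reverse primer's last 7 bases: TCGCCCG; its first k bases are the reverse complement of the reverse primer's last k bases, so a perfect k-base overlap needs the forward primer's last k bases to equal them.
Comparing (forward last k vs required): k=1: C vs T ✗; k=2: CC vs TC ✗; k=3: CCC vs TCG ✗; k=4: GCCC vs TCGC ✗; k=5: CGCCC vs TCGCC ✗; k=6: TCGCCC vs TCGCCC ✓; k=7: GTCGCCC vs TCGCCCG ✗.
Only k = 6 is perfect, so the longest perfect 3' overlap is 6.

Longest perfect overlap: 6 complementary base pairs; significant dimer risk (threshold 3).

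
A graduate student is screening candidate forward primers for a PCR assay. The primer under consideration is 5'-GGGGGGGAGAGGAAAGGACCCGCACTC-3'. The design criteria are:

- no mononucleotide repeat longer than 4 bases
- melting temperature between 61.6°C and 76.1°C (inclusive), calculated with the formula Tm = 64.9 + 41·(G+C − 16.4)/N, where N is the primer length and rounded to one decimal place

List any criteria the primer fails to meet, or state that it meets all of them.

Base counts: A=7, T=1, G=13, C=6 (length 27).
homopolymer run: longest run = 7, exceeds 4 ✗
Tm: Tm = 64.9 + 41·(19 − 16.4)/27 = 68.8°C ✓

Fails: homopolymer run.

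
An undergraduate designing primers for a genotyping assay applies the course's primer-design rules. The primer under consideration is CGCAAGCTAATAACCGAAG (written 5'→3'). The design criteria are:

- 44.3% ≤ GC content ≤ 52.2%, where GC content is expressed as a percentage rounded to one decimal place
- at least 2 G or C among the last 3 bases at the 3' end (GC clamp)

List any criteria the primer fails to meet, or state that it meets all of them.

Fails: GC clamp.

Base counts: A=8, T=2, G=4, C=5 (length 19).
GC content: GC 9/19 = 47.4% ✓
GC clamp: 3' end AAG has 1 G/C, need ≥2 ✗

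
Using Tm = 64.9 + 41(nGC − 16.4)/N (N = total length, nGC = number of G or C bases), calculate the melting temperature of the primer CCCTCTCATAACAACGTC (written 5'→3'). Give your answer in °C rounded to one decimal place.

Base counts: A=5, T=4, G=1, C=8; G+C = 9, N = 18.
Tm = 64.9 + 41·(9 − 16.4)/18 = 64.9 + -303.40/18 = 48.0°C.

48.0°C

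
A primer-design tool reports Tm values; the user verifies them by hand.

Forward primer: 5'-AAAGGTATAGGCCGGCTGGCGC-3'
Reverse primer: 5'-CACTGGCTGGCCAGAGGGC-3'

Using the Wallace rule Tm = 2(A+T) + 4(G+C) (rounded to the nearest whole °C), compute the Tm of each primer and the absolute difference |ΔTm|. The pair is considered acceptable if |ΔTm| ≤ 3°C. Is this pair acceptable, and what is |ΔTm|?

|ΔTm| = 6°C; the pair is not acceptable.

Forward: A=5 T=3 G=9 C=5 → Tm = 2·8 + 4·14 = 72°C.
Reverse: A=3 T=2 G=8 C=6 → Tm = 2·5 + 4·14 = 66°C.
|ΔTm| = |72 − 66| = 6°C, > 3°C.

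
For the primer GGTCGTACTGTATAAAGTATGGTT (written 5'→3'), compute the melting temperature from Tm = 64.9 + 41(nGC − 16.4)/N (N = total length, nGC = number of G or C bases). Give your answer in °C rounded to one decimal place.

52.3°C

Base counts: A=6, T=9, G=7, C=2; G+C = 9, N = 24.
Tm = 64.9 + 41·(9 − 16.4)/24 = 64.9 + -303.40/24 = 52.3°C.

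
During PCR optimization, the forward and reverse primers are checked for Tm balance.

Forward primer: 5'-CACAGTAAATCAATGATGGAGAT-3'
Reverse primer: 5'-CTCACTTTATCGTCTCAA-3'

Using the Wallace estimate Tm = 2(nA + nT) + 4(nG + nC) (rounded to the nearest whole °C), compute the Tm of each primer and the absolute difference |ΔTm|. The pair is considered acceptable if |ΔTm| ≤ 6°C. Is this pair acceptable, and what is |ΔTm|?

Forward: A=10 T=5 G=5 C=3 → Tm = 2·15 + 4·8 = 62°C.
Reverse: A=4 T=7 G=1 C=6 → Tm = 2·11 + 4·7 = 50°C.
|ΔTm| = |62 − 50| = 12°C, > 6°C.

|ΔTm| = 12°C; the pair is not acceptable.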